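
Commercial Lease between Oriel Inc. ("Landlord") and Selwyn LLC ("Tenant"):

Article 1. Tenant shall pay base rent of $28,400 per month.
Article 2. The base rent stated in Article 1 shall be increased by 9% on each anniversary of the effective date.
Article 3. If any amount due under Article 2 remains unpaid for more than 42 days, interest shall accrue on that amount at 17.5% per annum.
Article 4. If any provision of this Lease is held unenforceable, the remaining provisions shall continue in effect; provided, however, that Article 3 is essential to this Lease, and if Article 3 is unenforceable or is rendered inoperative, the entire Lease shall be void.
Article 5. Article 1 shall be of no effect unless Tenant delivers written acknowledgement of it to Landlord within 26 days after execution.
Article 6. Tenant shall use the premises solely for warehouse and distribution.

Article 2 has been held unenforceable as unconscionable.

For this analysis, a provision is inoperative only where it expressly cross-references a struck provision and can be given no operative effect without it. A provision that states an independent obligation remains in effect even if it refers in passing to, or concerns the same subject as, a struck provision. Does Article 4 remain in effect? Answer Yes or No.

No

Article 2 is struck. Article 3 has no operative effect of its own apart from Article 2 and is therefore inoperative. Article 4 makes Article 3 an essential term, and Article 3 has been rendered inoperative by the cascade; under Article 4, the entire Lease is therefore void. No provision of the Lease survives. Article 4 is among the inoperative provisions, so the answer is no.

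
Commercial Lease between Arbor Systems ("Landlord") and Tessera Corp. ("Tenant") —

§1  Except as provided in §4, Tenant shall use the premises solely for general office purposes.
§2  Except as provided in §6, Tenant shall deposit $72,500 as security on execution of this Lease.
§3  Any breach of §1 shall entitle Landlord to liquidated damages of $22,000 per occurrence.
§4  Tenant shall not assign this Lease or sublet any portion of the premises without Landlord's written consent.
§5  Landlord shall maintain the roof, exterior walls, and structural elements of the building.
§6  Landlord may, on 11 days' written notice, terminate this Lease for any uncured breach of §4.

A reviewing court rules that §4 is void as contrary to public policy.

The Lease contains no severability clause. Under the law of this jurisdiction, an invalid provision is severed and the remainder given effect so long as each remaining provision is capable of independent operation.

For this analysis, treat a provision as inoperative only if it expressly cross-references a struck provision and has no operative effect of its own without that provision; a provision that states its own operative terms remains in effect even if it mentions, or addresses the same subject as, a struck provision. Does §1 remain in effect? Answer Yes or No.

Yes

§4 is struck. The only function of §6 is the termination right for breach of §4, so it cannot stand once §4 is removed. Although §2 refers to §6, its operative terms do not depend on §6, so it remains in effect. Although §1 refers to §4, its operative terms do not depend on §4, so it remains in effect. Under the stated default rule, only provisions that cannot operate independently fall away; the rest are enforced. §1, §2, §3, and §5 remain in effect. §1 is among the surviving provisions, so the answer is yes.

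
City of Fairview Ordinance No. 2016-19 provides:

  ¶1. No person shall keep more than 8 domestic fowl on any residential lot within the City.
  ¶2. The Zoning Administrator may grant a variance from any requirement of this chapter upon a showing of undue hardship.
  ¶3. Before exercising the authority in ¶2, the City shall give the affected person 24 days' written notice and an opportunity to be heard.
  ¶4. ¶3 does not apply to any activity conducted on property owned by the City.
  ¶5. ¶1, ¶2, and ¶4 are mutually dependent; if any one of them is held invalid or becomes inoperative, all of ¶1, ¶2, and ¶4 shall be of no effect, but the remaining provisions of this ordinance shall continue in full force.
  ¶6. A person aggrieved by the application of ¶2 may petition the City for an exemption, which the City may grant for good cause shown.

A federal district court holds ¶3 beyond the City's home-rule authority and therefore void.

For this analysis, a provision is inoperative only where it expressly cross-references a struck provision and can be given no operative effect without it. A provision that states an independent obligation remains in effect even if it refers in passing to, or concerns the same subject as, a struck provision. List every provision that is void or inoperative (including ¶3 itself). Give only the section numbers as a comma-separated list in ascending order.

1, 2, 3, 4, 6

¶3 is struck. The only function of ¶4 is the public-property exemption from ¶3, so it cannot stand once ¶3 is removed. ¶5 declares ¶1, ¶2, and ¶4 mutually dependent; since one of them has fallen, all of them are of no effect. That brings down ¶1 and ¶2 as well. ¶6 in turn depends solely on a provision now struck and likewise falls. The remainder continues in force under ¶5. Only ¶5 remains in effect.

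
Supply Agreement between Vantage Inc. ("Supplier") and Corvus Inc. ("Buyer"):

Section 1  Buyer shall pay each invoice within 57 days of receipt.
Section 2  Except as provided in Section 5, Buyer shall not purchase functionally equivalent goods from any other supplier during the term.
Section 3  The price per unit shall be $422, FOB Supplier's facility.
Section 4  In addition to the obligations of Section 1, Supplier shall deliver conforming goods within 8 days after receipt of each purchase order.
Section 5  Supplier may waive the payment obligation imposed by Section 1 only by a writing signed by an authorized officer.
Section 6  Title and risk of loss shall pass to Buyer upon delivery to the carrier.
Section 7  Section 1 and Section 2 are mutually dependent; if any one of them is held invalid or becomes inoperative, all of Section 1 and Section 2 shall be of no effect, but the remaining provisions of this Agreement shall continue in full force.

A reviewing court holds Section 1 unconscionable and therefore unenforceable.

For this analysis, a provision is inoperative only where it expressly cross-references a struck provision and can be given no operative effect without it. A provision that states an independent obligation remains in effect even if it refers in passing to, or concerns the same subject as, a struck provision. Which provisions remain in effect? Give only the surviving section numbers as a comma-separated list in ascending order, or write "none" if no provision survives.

3, 4, 6, 7

Section 1 is struck. Section 5 merely fixes the waiver condition for Section 1; with Section 1 gone it has nothing to operate on and falls away. Although Section 4 refers to Section 1, its operative terms do not depend on Section 1, so it remains in effect. Section 7 declares Section 1 and Section 2 mutually dependent; since one of them has fallen, all of them are of no effect. That brings down Section 2 as well. The remainder continues in force under Section 7. That leaves Section 3, Section 4, Section 6, and Section 7 in effect.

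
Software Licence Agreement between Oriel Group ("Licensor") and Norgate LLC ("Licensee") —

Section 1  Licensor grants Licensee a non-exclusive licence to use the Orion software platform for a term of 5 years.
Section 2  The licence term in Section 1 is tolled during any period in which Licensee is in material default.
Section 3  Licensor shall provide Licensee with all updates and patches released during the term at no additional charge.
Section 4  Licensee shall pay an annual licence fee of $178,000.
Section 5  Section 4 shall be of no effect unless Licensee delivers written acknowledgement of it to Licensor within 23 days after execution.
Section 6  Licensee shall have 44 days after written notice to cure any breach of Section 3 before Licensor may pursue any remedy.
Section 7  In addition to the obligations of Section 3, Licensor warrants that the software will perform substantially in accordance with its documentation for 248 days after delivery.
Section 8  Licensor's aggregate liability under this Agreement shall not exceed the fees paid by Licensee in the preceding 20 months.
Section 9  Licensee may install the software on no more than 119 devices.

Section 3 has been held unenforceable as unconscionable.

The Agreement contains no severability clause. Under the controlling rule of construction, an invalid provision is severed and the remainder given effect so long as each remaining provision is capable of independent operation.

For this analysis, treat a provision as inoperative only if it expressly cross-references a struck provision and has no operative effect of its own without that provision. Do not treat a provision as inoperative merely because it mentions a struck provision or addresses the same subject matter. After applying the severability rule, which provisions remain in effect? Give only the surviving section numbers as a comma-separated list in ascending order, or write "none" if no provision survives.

1, 2, 4, 5, 7, 8, 9

Section 3 is struck. The only function of Section 6 is the cure period for breach of Section 3, so it cannot stand once Section 3 is removed. Section 7 mentions Section 3 but its own obligation stands independently of Section 3, so Section 7 is not affected. With no severability clause, the stated default rule severs what cannot stand and enforces each remaining provision that can operate on its own. Section 1, Section 2, Section 4, Section 5, Section 7, Section 8, and Section 9 remain in effect.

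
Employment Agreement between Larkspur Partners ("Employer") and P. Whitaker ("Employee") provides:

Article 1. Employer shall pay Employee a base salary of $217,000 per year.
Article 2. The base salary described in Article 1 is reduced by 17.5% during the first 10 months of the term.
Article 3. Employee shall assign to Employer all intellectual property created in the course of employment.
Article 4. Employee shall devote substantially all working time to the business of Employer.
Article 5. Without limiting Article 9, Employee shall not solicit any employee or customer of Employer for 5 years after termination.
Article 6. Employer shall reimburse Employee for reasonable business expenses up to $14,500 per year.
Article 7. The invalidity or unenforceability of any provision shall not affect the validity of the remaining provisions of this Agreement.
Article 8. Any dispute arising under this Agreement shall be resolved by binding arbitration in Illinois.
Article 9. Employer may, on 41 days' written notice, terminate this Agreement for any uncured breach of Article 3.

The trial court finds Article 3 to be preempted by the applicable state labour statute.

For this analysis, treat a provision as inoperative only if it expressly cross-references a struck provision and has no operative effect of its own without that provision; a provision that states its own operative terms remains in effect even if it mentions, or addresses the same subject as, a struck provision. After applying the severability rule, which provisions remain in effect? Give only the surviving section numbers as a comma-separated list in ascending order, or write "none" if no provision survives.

Article 3 is struck. Article 9 operates only by reference to Article 3, so it falls with Article 3. Although Article 5 refers to Article 9, its operative terms do not depend on Article 9, so it remains in effect. Under the severability clause in Article 7, the remaining provisions continue in force. That leaves Article 1, Article 2, Article 4, Article 5, Article 6, Article 7, and Article 8 in effect.

1, 2, 4, 5, 6, 7, 8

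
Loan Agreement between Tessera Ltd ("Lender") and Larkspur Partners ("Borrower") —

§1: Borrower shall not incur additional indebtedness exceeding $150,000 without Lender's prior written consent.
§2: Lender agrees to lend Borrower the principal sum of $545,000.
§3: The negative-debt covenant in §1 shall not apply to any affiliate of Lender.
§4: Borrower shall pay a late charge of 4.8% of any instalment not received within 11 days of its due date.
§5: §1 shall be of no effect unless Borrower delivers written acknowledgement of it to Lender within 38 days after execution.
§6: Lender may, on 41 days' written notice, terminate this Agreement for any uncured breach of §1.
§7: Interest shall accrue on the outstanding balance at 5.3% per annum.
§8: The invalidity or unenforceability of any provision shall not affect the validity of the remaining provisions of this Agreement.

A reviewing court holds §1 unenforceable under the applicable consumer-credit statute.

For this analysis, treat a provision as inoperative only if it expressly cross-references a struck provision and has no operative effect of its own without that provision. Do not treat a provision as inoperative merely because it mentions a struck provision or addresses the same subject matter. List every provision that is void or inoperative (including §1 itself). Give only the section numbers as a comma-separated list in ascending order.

§1 is struck. The whole of §3 is the carve-out from the negative-debt covenant, defined by reference to §1, so §3 cannot stand once §1 is removed. The only function of §5 is the acknowledgement condition for §1, so it cannot stand once §1 is removed. §6 merely fixes the termination right for breach of §1; with §1 gone it has nothing to operate on and falls away. Under the severability clause in §8, the remaining provisions continue in force. §2, §4, §7, and §8 remain in effect.

1, 3, 5, 6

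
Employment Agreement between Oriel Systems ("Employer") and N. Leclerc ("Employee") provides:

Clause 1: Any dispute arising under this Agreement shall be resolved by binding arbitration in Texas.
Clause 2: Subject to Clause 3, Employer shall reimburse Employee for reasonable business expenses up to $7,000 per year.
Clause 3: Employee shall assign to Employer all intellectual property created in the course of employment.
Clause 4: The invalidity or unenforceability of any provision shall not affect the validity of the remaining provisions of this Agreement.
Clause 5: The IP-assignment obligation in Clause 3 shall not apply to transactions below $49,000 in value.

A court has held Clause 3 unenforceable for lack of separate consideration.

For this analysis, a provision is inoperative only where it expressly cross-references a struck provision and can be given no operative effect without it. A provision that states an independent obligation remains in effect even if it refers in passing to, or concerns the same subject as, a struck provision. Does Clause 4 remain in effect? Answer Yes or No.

Clause 3 is struck. Clause 5 has no operative effect of its own apart from Clause 3 and is therefore inoperative. Clause 2 mentions Clause 3 but its own obligation stands independently of Clause 3, so Clause 2 is not affected. Clause 4 is a severability clause and preserves every provision that can still be given independent effect. Clause 1, Clause 2, and Clause 4 remain in effect. Clause 4 is among the surviving provisions, so the answer is yes.

Yes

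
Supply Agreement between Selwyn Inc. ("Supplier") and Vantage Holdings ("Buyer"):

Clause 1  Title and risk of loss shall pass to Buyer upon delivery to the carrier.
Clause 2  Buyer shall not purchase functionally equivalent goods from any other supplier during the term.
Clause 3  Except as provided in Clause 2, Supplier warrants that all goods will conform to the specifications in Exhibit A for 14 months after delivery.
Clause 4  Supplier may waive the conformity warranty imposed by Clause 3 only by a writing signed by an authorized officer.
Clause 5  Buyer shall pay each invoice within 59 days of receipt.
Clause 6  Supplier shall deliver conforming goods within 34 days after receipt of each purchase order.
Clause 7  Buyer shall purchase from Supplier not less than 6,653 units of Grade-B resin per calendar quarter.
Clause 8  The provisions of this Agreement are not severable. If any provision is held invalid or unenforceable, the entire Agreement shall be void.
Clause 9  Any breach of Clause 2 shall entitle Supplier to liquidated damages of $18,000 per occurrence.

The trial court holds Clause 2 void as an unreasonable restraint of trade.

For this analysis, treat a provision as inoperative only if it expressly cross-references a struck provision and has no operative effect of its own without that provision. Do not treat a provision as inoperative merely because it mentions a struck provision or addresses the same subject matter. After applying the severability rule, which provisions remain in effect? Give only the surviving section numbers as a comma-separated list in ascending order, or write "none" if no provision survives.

none

Clause 2 is struck. The whole of Clause 9 is the liquidated-damages amount, defined by reference to Clause 2, so Clause 9 cannot stand once Clause 2 is removed. Clause 8 provides that the Agreement is not severable, so the invalidity of any one provision voids the entire Agreement. No provision of the Agreement survives.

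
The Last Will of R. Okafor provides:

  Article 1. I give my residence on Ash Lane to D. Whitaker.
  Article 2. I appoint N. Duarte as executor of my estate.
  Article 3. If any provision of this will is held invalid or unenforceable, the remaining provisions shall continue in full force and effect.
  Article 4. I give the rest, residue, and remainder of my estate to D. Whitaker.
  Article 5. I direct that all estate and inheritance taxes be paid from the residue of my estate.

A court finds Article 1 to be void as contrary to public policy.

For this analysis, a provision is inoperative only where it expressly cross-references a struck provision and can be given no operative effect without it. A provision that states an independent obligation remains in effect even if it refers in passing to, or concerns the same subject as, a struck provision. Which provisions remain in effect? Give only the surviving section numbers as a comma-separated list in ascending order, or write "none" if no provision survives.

Article 1 is struck. No other provision's operative terms depend on Article 1. Under the severability clause in Article 3, the remaining provisions continue in force. That leaves Article 2, Article 3, Article 4, and Article 5 in effect.

2, 3, 4, 5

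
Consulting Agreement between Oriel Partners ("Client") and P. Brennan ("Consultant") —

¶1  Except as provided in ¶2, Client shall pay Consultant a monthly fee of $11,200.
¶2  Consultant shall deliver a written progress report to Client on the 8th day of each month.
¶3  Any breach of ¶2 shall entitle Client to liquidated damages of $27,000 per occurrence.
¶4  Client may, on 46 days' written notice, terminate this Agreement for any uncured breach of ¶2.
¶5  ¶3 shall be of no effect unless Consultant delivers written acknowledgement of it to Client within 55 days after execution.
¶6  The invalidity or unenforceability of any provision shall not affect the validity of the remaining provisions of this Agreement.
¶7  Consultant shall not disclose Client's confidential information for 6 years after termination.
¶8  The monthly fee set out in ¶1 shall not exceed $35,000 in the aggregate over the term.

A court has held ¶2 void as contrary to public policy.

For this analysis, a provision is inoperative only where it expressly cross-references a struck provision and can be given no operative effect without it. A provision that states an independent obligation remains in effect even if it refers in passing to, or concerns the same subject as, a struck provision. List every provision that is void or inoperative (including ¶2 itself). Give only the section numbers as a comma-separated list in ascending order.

¶2 is struck. ¶3 has no operative effect of its own apart from ¶2 and is therefore inoperative. ¶4 operates only by reference to ¶2, so it falls with ¶2. The only function of ¶5 is the acknowledgement condition for ¶3, so it cannot stand once ¶3 is removed. Although ¶1 refers to ¶2, its operative terms do not depend on ¶2, so it remains in effect. ¶6 is a severability clause and preserves every provision that can still be given independent effect. ¶1, ¶6, ¶7, and ¶8 remain in effect.

2, 3, 4, 5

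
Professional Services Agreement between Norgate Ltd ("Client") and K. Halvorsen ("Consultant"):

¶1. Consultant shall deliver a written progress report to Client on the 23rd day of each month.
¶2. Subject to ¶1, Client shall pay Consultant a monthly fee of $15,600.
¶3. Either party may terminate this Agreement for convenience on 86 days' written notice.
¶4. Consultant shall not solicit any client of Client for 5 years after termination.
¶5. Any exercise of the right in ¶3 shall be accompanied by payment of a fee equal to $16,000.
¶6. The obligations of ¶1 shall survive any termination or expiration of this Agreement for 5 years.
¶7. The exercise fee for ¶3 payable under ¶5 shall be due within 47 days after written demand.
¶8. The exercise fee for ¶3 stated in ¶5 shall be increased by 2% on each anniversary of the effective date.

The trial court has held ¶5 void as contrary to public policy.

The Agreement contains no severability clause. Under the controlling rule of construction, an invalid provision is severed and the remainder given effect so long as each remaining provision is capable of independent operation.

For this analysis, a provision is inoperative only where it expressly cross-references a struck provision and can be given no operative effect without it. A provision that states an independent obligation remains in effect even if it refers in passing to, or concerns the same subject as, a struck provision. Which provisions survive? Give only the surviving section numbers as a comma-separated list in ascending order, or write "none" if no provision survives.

¶5 is struck. ¶7 has no operative effect of its own apart from ¶5 and is therefore inoperative. ¶8 operates only by reference to ¶5, so it falls with ¶5. Under the stated default rule, only provisions that cannot operate independently fall away; the rest are enforced. ¶1, ¶2, ¶3, ¶4, and ¶6 remain in effect.

1, 2, 3, 4, 6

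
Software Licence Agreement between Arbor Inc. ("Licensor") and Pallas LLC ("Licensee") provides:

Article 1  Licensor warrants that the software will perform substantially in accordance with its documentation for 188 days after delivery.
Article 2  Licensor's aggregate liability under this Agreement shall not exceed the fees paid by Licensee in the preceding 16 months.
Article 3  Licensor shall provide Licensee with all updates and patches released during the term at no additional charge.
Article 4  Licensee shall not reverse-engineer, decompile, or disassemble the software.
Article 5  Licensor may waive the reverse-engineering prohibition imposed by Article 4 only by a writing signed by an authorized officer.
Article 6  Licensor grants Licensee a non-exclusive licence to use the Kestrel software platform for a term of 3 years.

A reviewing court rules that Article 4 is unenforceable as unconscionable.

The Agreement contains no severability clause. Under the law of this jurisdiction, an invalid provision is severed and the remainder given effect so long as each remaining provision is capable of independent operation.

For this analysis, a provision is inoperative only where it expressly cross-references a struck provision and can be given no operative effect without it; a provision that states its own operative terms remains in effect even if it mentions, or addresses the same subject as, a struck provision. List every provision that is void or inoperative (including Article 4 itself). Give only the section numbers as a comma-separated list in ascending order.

4, 5

Article 4 is struck. Article 5 has no operative effect of its own apart from Article 4 and is therefore inoperative. With no severability clause, the stated default rule severs what cannot stand and enforces each remaining provision that can operate on its own. Article 1, Article 2, Article 3, and Article 6 remain in effect.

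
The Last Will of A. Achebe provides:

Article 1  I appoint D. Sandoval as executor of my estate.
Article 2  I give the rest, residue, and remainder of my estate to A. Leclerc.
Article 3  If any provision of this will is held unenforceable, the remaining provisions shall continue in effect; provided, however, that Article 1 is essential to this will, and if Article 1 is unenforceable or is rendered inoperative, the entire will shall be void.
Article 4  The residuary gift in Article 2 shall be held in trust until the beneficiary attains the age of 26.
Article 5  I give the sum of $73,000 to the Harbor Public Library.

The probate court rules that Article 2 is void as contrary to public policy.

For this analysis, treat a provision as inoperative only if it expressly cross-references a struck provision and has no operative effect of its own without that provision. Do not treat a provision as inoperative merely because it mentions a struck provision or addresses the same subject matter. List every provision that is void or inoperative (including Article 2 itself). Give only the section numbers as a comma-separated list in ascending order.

2, 4

Article 2 is struck. Article 4 operates only by reference to Article 2, so it falls with Article 2. Article 3 makes Article 1 an essential term, but Article 1 is unaffected, so the severability proviso in Article 3 preserves the remaining provisions. The provisions still in force are Article 1, Article 3, and Article 5.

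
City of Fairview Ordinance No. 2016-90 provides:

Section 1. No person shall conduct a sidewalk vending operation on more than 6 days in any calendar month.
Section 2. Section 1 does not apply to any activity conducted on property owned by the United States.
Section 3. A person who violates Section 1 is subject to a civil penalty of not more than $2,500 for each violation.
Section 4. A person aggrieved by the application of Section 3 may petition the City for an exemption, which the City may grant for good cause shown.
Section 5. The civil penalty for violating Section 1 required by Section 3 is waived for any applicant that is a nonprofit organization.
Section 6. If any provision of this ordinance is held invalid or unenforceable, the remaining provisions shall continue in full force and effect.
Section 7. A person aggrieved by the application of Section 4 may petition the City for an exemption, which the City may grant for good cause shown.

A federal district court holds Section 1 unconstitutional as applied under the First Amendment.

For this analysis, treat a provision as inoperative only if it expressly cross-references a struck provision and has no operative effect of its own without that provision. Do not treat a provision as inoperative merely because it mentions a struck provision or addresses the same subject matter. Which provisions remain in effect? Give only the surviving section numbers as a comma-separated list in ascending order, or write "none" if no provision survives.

6

Section 1 is struck. Section 2 merely fixes the public-property exemption from Section 1; with Section 1 gone it has nothing to operate on and falls away. Section 3 has no operative effect of its own apart from Section 1 and is therefore inoperative. Section 4 has no operative effect of its own apart from Section 3 and is therefore inoperative. Section 5 operates only by reference to Section 3, so it falls with Section 3. Section 7 has no operative effect of its own apart from Section 4 and is therefore inoperative. Section 6 is a severability clause and preserves every provision that can still be given independent effect. Only Section 6 remains in effect.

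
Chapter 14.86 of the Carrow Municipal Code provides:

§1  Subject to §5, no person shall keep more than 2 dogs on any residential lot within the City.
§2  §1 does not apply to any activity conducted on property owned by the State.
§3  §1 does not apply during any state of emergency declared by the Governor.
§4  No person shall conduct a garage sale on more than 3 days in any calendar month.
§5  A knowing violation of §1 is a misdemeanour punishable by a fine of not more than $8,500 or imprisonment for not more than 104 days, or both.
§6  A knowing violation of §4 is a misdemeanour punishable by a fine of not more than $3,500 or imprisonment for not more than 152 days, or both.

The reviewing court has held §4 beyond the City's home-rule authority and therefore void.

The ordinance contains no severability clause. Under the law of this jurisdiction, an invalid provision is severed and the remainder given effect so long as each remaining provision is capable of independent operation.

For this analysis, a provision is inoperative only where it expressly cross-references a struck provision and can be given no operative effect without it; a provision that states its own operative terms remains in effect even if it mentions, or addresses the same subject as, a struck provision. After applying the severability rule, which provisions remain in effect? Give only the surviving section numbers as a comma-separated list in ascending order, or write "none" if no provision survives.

§4 is struck. §6 operates only by reference to §4, so it falls with §4. With no severability clause, the stated default rule severs what cannot stand and enforces each remaining provision that can operate on its own. §1, §2, §3, and §5 remain in effect.

1, 2, 3, 5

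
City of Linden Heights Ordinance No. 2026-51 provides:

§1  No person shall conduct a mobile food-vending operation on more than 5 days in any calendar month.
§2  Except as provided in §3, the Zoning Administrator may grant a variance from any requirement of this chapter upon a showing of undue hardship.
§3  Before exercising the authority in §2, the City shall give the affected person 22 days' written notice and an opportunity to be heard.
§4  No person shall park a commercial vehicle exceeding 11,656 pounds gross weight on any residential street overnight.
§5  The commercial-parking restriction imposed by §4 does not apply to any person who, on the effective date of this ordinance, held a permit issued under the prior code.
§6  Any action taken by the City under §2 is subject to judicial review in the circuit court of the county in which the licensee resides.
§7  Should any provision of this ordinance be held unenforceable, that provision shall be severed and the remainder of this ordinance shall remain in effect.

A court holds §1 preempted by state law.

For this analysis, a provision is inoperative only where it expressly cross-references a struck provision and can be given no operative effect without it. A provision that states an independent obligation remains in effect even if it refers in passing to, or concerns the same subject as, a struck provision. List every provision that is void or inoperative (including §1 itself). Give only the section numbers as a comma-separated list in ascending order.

§1 is struck. Nothing else in the ordinance is defined by reference to §1. §7 is a severability clause and preserves every provision that can still be given independent effect. §2, §3, §4, §5, §6, and §7 remain in effect.

1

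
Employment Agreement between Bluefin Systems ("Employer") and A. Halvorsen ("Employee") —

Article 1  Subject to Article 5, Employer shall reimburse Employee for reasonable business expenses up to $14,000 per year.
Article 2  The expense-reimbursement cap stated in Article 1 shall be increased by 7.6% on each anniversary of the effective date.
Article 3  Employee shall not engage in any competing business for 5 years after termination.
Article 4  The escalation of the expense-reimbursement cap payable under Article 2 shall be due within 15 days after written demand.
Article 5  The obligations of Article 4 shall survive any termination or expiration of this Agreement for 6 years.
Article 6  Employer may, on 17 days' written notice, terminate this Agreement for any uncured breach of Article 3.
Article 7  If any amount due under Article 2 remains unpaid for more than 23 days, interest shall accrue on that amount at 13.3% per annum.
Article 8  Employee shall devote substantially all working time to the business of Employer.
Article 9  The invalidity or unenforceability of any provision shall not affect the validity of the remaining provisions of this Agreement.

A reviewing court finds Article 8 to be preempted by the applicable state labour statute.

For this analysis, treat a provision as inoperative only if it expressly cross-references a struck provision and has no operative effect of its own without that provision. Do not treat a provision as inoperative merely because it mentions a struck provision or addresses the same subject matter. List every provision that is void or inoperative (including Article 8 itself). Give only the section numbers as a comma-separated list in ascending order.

Article 8 is struck. No other provision's operative terms depend on Article 8. Article 9 is a severability clause and preserves every provision that can still be given independent effect. The provisions still in force are Article 1, Article 2, Article 3, Article 4, Article 5, Article 6, Article 7, and Article 9.

8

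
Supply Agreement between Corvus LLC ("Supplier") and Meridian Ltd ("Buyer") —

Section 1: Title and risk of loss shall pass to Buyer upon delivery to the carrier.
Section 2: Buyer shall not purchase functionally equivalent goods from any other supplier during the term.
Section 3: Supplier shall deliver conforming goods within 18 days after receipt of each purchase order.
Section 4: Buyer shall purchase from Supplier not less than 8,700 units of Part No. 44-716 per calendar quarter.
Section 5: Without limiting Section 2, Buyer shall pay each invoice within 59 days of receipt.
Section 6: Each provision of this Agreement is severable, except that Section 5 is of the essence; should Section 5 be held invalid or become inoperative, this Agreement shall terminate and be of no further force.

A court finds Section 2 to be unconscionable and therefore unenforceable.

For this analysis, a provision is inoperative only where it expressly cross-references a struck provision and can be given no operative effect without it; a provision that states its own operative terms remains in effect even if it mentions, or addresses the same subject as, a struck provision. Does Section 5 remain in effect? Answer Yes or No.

Yes

Section 2 is struck. Although Section 5 refers to Section 2, its operative terms do not depend on Section 2, so it remains in effect. Nothing else in the Agreement is defined by reference to Section 2. Section 6 makes Section 5 an essential term, but Section 5 is unaffected, so the severability proviso in Section 6 preserves the remaining provisions. That leaves Section 1, Section 3, Section 4, Section 5, and Section 6 in effect. Section 5 is among the surviving provisions, so the answer is yes.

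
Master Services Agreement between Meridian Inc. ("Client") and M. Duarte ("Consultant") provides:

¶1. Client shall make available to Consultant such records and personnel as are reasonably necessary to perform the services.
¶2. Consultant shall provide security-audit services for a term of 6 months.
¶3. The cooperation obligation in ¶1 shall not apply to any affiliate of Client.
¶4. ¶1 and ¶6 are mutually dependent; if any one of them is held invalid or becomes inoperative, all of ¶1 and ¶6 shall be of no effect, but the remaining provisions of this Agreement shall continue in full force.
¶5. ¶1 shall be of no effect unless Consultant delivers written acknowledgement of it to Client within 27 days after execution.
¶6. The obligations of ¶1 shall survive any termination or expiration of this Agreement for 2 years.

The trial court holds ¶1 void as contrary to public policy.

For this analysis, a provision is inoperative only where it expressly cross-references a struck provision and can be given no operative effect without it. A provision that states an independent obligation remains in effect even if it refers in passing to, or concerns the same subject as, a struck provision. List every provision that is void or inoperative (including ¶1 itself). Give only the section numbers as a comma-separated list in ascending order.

¶1 is struck. ¶3 does nothing except set the carve-out from the cooperation obligation by reference to ¶1; with ¶1 gone it has no independent effect and is inoperative. The only function of ¶5 is the acknowledgement condition for ¶1, so it cannot stand once ¶1 is removed. ¶6 operates only by reference to ¶1, so it falls with ¶1. ¶4 declares ¶1 and ¶6 mutually dependent; since one of them has fallen, all of them are of no effect. The remainder continues in force under ¶4. The provisions still in force are ¶2 and ¶4.

1, 3, 5, 6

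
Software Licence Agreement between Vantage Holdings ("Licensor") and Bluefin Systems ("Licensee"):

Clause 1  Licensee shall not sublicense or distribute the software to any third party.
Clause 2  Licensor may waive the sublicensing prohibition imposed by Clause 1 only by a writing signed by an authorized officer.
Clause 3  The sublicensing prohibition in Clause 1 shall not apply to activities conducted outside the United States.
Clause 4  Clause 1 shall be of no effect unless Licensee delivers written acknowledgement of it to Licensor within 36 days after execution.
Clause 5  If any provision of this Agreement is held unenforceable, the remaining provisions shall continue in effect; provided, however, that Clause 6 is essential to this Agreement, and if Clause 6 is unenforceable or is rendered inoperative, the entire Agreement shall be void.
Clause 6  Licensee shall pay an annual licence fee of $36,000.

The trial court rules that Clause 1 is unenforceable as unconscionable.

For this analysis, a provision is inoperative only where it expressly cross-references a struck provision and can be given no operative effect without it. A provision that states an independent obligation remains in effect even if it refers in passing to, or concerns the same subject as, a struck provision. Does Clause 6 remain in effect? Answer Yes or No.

Clause 1 is struck. Clause 2 merely fixes the waiver condition for Clause 1; with Clause 1 gone it has nothing to operate on and falls away. The whole of Clause 3 is the carve-out from the sublicensing prohibition, defined by reference to Clause 1, so Clause 3 cannot stand once Clause 1 is removed. Clause 4 operates only by reference to Clause 1, so it falls with Clause 1. Clause 5 makes Clause 6 an essential term, but Clause 6 is unaffected, so the severability proviso in Clause 5 preserves the remaining provisions. Clause 5 and Clause 6 remain in effect. Clause 6 is among the surviving provisions, so the answer is yes.

Yes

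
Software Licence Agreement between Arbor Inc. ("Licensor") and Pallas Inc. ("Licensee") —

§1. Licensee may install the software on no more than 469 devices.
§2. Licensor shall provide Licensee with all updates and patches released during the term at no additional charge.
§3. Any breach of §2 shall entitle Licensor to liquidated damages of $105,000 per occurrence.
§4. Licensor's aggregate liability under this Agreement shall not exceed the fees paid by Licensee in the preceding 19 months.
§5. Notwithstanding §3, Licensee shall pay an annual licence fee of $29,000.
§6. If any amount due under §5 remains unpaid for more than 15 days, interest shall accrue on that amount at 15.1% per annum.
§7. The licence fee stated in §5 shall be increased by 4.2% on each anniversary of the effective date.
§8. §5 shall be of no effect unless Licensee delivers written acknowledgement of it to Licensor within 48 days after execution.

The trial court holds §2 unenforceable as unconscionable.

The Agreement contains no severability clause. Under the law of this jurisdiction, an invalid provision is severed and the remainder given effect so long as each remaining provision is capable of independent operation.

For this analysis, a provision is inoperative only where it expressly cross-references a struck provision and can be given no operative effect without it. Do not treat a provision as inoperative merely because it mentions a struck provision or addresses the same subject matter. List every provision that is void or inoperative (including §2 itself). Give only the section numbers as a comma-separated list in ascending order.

§2 is struck. §3 operates only by reference to §2, so it falls with §2. Although §5 refers to §3, its operative terms do not depend on §3, so it remains in effect. Under the stated default rule, only provisions that cannot operate independently fall away; the rest are enforced. That leaves §1, §4, §5, §6, §7, and §8 in effect.

2, 3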